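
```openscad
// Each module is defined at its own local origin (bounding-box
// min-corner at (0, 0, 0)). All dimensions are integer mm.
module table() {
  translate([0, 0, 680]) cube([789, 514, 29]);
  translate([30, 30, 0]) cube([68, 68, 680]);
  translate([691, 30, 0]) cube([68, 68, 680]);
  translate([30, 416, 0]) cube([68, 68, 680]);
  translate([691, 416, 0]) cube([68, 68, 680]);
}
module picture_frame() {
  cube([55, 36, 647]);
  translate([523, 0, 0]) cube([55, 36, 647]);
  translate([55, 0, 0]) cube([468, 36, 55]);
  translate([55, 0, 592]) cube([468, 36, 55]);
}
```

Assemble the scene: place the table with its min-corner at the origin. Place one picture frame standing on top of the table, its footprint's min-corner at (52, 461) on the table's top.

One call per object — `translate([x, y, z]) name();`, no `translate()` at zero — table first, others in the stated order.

table();
translate([52, 461, 709]) picture_frame();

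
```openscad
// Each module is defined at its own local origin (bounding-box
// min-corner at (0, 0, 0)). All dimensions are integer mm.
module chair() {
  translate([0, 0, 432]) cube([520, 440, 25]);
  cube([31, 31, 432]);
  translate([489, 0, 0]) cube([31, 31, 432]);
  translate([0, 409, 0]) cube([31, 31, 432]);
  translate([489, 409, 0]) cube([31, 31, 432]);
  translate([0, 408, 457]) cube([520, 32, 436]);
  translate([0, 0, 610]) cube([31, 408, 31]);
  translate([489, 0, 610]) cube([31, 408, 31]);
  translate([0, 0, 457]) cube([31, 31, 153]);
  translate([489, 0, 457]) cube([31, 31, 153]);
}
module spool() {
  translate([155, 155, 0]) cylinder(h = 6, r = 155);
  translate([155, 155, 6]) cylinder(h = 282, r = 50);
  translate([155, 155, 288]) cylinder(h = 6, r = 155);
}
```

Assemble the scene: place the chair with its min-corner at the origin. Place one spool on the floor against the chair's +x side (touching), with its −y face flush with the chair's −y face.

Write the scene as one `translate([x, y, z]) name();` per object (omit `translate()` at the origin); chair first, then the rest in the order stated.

chair();
translate([520, 0, 0]) spool();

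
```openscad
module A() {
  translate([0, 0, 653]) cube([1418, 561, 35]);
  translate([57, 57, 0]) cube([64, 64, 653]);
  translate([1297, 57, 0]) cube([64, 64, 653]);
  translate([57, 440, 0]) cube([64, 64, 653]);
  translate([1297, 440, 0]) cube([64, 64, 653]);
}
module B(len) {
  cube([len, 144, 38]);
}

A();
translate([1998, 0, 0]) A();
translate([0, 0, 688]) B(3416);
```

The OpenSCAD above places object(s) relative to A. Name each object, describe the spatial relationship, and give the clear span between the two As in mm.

A is a table. B is a beam. A beam spans the tops of two tables. The clear span between the two tables is 580 mm.

Second table starts at x = 1998; first ends at x = 1418; clear span = 1998 − 1418 = 580 mm.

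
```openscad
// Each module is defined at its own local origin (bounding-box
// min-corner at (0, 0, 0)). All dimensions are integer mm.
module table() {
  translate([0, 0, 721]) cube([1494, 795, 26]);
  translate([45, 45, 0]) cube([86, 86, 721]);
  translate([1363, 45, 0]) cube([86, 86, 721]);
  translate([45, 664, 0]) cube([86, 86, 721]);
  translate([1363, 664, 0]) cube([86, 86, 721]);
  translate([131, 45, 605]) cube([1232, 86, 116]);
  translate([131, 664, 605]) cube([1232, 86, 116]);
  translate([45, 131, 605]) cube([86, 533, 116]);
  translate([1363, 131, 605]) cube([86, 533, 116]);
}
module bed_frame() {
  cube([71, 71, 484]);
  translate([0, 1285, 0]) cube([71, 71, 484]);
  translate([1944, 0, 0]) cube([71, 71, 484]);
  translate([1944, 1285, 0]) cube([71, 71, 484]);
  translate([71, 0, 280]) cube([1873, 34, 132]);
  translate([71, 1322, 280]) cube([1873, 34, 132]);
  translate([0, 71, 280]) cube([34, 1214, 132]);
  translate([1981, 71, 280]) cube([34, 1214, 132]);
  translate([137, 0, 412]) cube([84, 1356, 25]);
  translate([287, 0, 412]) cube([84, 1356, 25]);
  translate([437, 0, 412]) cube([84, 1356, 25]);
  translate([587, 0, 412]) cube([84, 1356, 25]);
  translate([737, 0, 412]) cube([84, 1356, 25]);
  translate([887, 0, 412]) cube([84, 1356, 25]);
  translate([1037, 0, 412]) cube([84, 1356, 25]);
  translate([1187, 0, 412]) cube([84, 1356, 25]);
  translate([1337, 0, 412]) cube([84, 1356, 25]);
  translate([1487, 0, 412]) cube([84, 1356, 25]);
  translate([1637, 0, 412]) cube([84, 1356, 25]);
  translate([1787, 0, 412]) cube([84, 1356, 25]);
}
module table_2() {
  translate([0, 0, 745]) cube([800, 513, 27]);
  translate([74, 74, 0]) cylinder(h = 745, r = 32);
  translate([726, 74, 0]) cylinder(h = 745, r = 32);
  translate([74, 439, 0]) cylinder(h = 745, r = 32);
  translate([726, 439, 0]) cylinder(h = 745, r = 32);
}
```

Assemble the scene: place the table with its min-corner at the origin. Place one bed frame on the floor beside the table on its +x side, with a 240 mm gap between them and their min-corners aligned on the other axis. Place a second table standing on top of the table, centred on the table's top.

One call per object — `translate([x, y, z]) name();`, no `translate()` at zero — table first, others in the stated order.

table();
translate([1734, 0, 0]) bed_frame();
translate([347, 141, 747]) table_2();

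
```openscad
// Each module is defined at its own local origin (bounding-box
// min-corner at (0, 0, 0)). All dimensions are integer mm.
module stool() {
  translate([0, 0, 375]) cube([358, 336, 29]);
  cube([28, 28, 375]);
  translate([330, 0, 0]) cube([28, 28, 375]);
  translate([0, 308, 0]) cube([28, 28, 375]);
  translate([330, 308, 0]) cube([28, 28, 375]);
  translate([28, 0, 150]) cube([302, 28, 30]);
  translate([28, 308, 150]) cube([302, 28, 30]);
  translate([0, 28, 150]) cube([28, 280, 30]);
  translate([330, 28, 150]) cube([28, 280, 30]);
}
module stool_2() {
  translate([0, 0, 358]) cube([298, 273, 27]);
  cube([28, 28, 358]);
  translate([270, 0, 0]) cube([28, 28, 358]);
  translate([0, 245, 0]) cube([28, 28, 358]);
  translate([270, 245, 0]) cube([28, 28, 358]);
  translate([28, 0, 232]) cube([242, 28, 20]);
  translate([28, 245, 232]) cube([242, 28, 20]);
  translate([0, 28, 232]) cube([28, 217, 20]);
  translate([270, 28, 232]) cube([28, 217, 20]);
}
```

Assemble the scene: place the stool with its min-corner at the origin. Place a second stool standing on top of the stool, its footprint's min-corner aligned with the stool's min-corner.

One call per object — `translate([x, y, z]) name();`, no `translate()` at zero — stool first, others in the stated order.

stool();
translate([0, 0, 404]) stool_2();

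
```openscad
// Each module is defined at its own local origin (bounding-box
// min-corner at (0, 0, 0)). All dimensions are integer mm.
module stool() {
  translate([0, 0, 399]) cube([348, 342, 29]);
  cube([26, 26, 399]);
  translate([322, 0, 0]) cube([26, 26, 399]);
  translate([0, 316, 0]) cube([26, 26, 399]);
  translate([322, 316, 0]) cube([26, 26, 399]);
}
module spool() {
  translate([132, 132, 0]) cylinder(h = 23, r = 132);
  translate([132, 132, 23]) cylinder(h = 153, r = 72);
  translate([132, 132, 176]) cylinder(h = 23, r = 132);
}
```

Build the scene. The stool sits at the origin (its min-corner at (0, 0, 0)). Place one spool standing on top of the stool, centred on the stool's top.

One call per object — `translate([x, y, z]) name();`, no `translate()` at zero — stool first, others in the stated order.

stool();
translate([42, 39, 428]) spool();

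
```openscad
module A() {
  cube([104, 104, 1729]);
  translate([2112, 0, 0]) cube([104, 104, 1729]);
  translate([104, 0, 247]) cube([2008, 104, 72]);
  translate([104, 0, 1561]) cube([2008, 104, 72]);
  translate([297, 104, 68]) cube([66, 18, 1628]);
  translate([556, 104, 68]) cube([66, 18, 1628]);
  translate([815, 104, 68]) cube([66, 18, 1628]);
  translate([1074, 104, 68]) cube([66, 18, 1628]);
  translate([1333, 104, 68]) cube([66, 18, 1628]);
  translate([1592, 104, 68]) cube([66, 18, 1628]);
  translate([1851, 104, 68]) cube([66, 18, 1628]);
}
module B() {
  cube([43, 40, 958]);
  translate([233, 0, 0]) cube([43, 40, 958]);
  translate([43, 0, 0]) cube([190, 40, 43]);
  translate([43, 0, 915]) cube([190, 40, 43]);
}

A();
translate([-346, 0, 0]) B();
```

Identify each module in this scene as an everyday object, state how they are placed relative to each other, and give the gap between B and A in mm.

A is a fence section. B is a picture frame. The picture frame is on the floor beside the fence section on its −x side. The gap between the picture frame and the fence section is 70 mm.

The picture frame's nearest face is 70 mm from the fence section's −x face.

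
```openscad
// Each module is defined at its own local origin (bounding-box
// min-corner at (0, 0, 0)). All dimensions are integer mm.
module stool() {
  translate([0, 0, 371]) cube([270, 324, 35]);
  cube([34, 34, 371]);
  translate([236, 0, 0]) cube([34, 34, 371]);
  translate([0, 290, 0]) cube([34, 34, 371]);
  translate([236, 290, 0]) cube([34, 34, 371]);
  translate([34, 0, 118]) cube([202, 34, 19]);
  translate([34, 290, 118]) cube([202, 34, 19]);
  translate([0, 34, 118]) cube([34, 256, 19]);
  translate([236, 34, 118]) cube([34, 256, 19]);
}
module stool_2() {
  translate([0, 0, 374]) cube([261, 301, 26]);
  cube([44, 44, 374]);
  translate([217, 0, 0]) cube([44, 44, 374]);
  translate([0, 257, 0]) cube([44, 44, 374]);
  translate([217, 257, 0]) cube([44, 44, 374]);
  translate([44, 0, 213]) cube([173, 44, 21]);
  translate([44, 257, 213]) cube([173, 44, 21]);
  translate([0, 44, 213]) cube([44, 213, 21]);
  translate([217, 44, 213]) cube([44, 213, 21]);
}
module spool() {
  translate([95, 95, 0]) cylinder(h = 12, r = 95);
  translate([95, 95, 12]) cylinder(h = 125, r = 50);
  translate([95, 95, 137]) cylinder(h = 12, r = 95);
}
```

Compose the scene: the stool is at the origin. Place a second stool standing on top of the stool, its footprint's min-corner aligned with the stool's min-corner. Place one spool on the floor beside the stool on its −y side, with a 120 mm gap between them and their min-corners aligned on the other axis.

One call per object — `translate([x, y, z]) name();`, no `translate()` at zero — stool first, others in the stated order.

stool();
translate([0, 0, 406]) stool_2();
translate([0, -310, 0]) spool();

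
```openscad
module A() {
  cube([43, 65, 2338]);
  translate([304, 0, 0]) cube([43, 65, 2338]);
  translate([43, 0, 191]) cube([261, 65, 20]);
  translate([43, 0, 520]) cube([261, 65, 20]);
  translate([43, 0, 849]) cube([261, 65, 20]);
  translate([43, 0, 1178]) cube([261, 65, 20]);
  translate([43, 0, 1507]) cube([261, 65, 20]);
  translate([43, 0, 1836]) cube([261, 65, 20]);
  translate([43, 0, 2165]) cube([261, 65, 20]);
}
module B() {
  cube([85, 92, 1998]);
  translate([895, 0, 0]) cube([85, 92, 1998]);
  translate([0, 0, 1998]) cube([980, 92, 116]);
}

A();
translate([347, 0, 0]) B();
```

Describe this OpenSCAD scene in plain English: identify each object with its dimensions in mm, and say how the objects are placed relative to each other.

A is a straight ladder. Two 43×65 mm vertical rails, 2338 mm tall, stand 347 mm apart (outside-to-outside) with their front faces coplanar on the −y side. 7 rungs, each 65 mm deep and 20 mm tall, span between the inner faces of the rails, front faces flush with the rails. The lowest rung's underside is at z = 191 mm and rungs are spaced 329 mm apart (underside to underside).

B is a door frame. The clear opening is 810 mm wide and 1998 mm high. Two 85 mm wide jambs, 92 mm deep, stand either side of the opening from the floor to the top of the opening. A 116 mm thick head sits across the top of both jambs, spanning the full outside width of the frame.

The door frame is against the ladder's +x side, with their −y faces flush.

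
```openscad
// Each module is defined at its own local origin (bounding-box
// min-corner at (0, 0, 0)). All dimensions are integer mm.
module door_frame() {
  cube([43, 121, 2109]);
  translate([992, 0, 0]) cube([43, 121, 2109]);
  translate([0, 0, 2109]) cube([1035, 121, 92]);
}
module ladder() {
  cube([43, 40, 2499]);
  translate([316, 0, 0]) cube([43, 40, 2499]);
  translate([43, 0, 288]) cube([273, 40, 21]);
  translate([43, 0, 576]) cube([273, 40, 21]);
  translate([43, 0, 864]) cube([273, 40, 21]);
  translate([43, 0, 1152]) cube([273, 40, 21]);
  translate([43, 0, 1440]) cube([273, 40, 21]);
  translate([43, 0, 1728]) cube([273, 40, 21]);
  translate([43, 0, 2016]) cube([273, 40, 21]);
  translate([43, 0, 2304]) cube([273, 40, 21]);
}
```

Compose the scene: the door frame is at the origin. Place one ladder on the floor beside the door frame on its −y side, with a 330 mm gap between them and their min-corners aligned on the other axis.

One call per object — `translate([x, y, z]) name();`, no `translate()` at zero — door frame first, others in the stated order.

door_frame();
translate([0, -370, 0]) ladder();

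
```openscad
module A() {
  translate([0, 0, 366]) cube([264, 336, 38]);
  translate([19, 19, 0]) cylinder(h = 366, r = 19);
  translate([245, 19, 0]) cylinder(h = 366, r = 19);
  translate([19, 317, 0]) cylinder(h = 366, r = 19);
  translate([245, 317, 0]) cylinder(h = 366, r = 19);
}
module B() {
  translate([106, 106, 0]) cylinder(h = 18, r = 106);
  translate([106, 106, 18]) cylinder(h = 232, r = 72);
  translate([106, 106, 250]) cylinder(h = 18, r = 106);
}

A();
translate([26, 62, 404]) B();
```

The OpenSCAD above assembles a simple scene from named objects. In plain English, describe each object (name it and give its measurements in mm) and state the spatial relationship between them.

A is a four-legged stool. The seat is 264×336 mm, 38 mm thick, top at z = 404 mm. It stands on four round legs, each 38 mm in diameter, from z = 0 to the seat underside, each leg's axis is inset half a diameter from the nearest pair of seat edges (so the leg's bounding box is flush with the corner).

B is a spool: two coaxial disc flanges of radius 106 mm and thickness 18 mm, joined by a core cylinder of radius 72 mm and height 232 mm. The lower flange rests on z = 0 and the three cylinders share a vertical axis.

The spool is on top of the stool, centred.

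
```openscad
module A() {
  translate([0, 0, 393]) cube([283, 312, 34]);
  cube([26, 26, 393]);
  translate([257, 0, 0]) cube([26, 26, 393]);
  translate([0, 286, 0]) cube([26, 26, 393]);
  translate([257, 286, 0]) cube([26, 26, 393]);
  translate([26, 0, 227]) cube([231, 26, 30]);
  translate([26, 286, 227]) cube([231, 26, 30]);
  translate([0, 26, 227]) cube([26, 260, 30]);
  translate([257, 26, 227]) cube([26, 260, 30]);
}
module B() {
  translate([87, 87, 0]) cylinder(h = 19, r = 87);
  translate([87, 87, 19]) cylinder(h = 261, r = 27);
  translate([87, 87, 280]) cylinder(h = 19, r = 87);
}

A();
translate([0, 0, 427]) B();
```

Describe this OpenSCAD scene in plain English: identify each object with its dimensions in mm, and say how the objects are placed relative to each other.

A is a four-legged stool. The seat is 283×312 mm, 34 mm thick, top at z = 427 mm. It stands on four square legs, each 26×26 mm in cross-section, from z = 0 to the seat underside, each flush with a corner of the seat. Four stretchers, 26 mm wide and 30 mm tall, connect adjacent legs with their undersides at z = 227 mm, each running between the inner faces of the legs it joins and aligned with the legs' outer faces on the other axis.

B is a spool: two coaxial disc flanges of radius 87 mm and thickness 19 mm, joined by a core cylinder of radius 27 mm and height 261 mm. The lower flange rests on z = 0 and the three cylinders share a vertical axis.

The spool is on top of the stool.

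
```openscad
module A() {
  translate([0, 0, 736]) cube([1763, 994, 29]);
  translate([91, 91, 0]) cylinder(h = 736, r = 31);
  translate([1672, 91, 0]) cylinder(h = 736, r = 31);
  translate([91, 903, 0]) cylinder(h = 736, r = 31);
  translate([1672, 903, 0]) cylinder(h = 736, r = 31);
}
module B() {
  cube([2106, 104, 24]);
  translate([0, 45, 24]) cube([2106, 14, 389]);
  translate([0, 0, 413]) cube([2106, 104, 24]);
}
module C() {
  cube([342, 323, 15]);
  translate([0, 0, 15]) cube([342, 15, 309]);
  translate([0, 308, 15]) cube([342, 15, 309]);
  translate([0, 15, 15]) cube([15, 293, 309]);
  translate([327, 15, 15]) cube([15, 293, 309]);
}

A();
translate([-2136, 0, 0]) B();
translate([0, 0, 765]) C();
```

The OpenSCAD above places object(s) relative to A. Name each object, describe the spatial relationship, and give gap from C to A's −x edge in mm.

The open box's min-x is at 0; the table's min-x is 0; gap = 0 mm.

A is a table. B is an I-beam. C is an open box. The I-beam is on the floor beside the table on its −x side. The open box is on top of the table. The gap from the open box to the table's −x edge is 0 mm.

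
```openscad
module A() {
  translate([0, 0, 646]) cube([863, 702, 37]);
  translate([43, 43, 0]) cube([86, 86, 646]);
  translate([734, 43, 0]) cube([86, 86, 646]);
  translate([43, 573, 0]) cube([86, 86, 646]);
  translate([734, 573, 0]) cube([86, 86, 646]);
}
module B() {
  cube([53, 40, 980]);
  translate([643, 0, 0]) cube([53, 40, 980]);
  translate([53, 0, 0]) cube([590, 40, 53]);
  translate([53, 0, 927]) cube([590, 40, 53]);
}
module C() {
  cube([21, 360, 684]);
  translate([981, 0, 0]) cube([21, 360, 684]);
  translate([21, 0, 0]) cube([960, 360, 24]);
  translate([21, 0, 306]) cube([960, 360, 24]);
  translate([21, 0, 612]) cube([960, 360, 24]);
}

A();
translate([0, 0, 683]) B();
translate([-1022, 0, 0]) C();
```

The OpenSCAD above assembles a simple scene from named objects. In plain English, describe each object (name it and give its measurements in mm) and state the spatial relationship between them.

A is a rectangular dining table. The top is 863×702×37 mm with its upper surface at z = 683 mm. It stands on four 86×86 mm square legs, each inset 43 mm from the nearest pair of top edges, running from the floor to the underside of the top.

B is a picture frame with a 590×874 mm rectangular opening (x by z) and a uniform 53 mm border on every side. Frame depth is 40 mm along y. It is built from two vertical stiles running the full outside height and two horizontal rails spanning the gap between the stiles.

C is a bookshelf 1002 mm wide overall, 360 mm deep and 684 mm tall. The two sides are 21 mm thick vertical panels. 3 horizontal shelves of 24 mm thickness span between the inner faces of the sides; the lowest shelf sits on the floor and shelves are stacked with a clear vertical gap of 282 mm between each pair.

The picture frame is on top of the table. The bookshelf is on the floor beside the table on its −x side.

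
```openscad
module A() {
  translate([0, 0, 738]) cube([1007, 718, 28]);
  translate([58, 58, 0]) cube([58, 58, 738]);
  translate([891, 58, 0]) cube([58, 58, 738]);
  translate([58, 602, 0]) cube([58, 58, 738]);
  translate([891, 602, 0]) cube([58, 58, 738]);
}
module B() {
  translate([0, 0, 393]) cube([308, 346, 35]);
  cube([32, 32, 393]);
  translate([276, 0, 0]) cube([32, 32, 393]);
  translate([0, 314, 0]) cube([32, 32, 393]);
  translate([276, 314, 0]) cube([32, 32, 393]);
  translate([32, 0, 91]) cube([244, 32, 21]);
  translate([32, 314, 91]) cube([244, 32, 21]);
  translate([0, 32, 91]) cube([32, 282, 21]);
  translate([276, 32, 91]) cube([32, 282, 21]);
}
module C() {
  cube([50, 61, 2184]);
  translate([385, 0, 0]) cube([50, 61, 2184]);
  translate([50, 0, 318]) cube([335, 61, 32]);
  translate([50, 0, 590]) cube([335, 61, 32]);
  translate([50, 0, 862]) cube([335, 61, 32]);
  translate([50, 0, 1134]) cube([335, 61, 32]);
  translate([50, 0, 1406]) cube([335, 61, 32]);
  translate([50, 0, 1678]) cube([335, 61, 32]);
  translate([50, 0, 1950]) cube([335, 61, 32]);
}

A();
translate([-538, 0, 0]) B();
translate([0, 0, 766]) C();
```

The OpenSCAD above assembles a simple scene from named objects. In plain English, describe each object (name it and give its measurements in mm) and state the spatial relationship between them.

A is a table with a 1007×718 mm rectangular top, 28 mm thick, top surface at z = 766 mm, supported by four 58×58 mm square legs, each inset 58 mm from the nearest pair of top edges, running from the floor.

B is a four-legged stool. The seat is 308×346 mm, 35 mm thick, top at z = 428 mm. It stands on four square legs, each 32×32 mm in cross-section, from z = 0 to the seat underside, each flush with a corner of the seat. Four stretchers, 32 mm wide and 21 mm tall, connect adjacent legs with their undersides at z = 91 mm, each running between the inner faces of the legs it joins and aligned with the legs' outer faces on the other axis.

C is a wooden ladder with two side rails of 50×61 mm section and 2184 mm height, set 435 mm apart overall. Between them run 7 rectangular rungs (61 mm deep, 32 mm thick), front faces flush with the rails' −y face. The bottom of the first rung is 318 mm above the floor and each subsequent rung is 272 mm higher than the one below.

The stool is on the floor beside the table on its −x side. The ladder is on top of the table.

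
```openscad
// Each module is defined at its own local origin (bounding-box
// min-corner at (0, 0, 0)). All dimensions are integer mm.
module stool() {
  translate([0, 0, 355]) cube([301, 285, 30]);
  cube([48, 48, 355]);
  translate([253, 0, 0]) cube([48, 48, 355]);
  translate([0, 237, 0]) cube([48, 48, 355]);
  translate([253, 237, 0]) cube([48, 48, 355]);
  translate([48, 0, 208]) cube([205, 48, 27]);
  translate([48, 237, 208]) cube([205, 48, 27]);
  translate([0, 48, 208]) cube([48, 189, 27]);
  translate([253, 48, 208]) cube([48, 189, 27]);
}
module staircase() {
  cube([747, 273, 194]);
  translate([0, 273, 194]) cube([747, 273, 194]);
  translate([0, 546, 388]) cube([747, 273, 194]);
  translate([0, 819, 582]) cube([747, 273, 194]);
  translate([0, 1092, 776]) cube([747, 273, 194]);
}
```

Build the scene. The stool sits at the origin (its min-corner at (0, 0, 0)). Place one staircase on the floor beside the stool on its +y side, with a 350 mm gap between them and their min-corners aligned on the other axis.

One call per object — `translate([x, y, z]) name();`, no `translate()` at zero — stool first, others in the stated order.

stool();
translate([0, 635, 0]) staircase();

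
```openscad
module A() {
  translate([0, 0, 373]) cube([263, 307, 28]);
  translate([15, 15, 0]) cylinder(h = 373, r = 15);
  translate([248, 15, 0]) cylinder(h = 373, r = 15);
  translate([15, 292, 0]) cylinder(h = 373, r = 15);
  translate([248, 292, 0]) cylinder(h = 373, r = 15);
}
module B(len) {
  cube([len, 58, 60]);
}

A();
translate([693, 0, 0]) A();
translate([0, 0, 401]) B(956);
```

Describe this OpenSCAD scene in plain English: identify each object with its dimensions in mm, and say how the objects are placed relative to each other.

A is a four-legged stool. The seat is 263×307 mm, 28 mm thick, top at z = 401 mm. It stands on four round legs, each 30 mm in diameter, from z = 0 to the seat underside, each leg's axis is inset half a diameter from the nearest pair of seat edges (so the leg's bounding box is flush with the corner).

B is a rectangular beam 956 mm long (x), 58 mm deep (y), 60 mm thick (z).

The beam spans the tops of two stools placed 430 mm apart, resting at z = 401 mm.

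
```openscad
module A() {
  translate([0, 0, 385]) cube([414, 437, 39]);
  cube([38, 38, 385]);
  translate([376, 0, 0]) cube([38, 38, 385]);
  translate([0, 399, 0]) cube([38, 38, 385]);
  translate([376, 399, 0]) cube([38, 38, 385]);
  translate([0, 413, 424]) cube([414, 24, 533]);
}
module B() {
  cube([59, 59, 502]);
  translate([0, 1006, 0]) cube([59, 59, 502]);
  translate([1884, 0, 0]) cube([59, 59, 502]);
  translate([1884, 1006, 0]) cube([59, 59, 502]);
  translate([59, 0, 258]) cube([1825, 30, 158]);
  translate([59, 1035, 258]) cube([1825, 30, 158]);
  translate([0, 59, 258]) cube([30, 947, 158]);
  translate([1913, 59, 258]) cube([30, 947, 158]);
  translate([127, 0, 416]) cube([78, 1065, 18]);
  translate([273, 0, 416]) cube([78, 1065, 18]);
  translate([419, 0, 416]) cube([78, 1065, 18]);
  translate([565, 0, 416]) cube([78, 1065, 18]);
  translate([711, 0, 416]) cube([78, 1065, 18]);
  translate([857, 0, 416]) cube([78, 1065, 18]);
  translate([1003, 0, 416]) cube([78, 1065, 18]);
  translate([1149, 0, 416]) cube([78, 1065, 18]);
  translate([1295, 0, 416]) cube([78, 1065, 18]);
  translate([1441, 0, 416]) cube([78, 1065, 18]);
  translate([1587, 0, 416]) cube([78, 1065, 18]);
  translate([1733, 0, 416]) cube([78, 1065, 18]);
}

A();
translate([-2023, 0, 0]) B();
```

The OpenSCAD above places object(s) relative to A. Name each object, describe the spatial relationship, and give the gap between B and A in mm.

A is a chair. B is a bed frame. The bed frame is on the floor beside the chair on its −x side. The gap between the bed frame and the chair is 80 mm.

The bed frame's nearest face is 80 mm from the chair's −x face.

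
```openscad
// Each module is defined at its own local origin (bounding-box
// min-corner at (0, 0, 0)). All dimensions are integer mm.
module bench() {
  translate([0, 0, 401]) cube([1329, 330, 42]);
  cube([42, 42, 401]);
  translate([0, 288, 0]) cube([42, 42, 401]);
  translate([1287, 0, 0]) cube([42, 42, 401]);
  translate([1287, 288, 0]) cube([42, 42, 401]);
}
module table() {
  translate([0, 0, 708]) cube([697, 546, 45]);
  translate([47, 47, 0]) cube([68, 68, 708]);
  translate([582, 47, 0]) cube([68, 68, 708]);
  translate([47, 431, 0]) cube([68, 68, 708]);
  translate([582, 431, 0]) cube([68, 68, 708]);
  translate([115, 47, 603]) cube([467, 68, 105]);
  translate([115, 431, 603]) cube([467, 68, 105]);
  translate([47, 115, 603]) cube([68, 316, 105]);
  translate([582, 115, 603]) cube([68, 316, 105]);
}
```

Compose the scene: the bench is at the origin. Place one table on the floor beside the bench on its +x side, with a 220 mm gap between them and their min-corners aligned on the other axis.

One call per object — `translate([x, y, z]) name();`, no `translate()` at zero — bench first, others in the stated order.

bench();
translate([1549, 0, 0]) table();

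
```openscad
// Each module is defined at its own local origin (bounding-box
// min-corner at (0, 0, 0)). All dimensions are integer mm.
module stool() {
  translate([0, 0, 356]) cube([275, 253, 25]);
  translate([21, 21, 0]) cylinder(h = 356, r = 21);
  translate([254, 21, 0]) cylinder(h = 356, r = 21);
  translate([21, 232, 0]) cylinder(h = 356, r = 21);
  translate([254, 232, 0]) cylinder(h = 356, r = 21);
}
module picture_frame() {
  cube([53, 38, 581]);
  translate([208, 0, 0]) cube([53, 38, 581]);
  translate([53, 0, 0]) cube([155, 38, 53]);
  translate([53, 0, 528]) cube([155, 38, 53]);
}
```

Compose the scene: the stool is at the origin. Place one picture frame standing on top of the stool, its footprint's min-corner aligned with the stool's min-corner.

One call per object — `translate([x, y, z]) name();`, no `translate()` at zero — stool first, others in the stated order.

stool();
translate([0, 0, 381]) picture_frame();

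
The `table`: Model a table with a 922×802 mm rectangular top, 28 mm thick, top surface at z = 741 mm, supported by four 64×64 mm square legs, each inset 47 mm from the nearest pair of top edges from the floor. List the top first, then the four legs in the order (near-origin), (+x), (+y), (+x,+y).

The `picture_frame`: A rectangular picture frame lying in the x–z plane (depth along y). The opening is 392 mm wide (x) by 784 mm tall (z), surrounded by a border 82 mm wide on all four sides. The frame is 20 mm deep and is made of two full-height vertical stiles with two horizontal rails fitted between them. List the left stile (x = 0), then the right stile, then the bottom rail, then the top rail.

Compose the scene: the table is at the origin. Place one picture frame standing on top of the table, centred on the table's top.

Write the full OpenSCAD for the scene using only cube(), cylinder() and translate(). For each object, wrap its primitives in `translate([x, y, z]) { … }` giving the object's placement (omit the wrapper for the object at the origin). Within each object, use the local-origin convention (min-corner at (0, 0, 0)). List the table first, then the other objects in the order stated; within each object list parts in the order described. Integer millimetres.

translate([0, 0, 713]) cube([922, 802, 28]);
translate([47, 47, 0]) cube([64, 64, 713]);
translate([811, 47, 0]) cube([64, 64, 713]);
translate([47, 691, 0]) cube([64, 64, 713]);
translate([811, 691, 0]) cube([64, 64, 713]);
translate([183, 391, 741]) {
  cube([82, 20, 948]);
  translate([474, 0, 0]) cube([82, 20, 948]);
  translate([82, 0, 0]) cube([392, 20, 82]);
  translate([82, 0, 866]) cube([392, 20, 82]);
}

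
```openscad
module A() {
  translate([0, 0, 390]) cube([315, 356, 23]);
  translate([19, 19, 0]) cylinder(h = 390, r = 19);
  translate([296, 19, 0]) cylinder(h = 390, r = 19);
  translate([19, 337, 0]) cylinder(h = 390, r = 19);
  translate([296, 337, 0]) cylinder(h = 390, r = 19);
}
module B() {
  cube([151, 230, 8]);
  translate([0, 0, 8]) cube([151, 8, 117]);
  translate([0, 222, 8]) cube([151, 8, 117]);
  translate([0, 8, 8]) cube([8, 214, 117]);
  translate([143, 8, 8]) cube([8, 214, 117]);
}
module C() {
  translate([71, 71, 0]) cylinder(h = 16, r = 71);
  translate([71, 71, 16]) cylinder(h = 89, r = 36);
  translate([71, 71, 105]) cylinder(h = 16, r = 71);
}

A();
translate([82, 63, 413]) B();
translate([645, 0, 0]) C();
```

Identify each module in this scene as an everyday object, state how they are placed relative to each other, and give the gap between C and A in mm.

A is a stool. B is an open box. C is a spool. The open box is on top of the stool, centred. The spool is on the floor beside the stool on its +x side. The gap between the spool and the stool is 330 mm.

The spool's nearest face is 330 mm from the stool's +x face.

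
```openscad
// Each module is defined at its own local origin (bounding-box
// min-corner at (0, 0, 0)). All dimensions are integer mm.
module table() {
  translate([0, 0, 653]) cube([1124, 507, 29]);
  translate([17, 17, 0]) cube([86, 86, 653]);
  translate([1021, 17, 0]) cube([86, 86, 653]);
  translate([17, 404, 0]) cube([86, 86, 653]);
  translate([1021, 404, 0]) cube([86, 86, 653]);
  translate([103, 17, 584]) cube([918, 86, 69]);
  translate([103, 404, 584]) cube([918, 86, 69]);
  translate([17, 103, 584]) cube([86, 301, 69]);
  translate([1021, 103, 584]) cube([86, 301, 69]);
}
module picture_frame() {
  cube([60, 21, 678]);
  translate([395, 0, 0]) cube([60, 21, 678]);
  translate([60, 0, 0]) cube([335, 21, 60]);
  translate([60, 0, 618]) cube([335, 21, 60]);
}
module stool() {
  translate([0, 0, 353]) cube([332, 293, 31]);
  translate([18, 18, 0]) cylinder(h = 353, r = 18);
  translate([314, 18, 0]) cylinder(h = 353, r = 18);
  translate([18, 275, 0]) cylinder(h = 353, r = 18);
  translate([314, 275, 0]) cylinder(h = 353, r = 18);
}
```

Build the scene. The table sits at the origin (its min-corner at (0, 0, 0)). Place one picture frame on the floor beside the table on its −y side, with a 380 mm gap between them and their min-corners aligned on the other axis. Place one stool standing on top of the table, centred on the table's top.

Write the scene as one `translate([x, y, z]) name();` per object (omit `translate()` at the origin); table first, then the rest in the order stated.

table();
translate([0, -401, 0]) picture_frame();
translate([396, 107, 682]) stool();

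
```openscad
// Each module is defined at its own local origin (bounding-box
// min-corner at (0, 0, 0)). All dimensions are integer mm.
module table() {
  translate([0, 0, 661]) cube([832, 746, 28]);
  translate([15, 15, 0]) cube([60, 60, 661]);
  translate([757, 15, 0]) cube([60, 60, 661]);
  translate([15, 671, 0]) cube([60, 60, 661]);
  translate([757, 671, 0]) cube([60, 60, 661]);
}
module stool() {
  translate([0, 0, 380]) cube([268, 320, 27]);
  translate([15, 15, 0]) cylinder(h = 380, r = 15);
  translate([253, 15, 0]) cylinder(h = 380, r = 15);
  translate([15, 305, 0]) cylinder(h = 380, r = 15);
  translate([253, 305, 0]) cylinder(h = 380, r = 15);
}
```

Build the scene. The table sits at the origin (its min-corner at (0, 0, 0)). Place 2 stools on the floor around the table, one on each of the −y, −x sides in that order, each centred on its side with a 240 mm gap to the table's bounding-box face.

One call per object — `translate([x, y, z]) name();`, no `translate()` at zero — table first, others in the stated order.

table();
translate([282, -560, 0]) stool();
translate([-508, 213, 0]) stool();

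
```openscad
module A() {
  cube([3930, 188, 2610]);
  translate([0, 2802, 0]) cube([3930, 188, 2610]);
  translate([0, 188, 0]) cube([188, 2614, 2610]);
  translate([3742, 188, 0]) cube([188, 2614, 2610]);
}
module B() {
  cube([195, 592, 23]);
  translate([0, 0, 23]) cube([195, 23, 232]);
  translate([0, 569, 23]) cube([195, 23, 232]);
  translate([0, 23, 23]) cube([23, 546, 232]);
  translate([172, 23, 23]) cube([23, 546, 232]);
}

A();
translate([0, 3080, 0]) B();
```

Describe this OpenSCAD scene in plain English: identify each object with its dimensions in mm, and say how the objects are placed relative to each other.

A is the wall frame of a small rectangular building: four walls, each 2610 mm tall and 188 mm thick, enclosing a footprint 3930 mm (x) by 2990 mm (y) outside-to-outside, with no floor or roof. The front and back walls (the −y and +y sides) span the full width; the two side walls fit between them.

B is an open storage box with external size 195×592×255 mm and wall thickness 23 mm (the base is also 23 mm thick). The base covers the whole footprint; the four walls stand on the base, with the y-facing walls full-width and the x-facing walls fitting between their inner faces.

The open box is on the floor beside the house frame on its +y side.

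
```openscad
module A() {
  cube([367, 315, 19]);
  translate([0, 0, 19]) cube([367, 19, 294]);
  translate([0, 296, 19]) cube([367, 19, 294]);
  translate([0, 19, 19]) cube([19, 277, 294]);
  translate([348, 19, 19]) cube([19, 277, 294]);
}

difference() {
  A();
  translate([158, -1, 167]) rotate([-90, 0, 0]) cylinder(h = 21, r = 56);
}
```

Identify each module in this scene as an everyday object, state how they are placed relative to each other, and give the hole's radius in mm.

A is an open box. The open box has a circular hole through its front wall. The hole's radius is 56 mm.

The subtracted cylinder has r = 56 mm.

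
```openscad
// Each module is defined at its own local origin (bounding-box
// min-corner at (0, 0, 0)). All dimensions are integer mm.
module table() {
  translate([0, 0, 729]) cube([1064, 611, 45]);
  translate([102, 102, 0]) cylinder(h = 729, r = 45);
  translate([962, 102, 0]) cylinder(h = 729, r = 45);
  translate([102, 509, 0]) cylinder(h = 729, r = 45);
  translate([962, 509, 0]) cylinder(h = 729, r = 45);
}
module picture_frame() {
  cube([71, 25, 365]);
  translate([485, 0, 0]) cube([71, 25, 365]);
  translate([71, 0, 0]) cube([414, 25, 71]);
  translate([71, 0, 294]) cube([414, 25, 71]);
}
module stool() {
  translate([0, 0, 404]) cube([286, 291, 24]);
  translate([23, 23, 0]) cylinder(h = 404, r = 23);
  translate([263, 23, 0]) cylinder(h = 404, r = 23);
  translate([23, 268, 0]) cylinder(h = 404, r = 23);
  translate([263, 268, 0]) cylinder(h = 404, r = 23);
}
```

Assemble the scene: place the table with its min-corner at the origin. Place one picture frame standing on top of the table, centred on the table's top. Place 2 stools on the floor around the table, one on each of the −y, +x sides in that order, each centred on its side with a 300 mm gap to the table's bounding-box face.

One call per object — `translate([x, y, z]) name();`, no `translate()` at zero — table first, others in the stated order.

table();
translate([254, 293, 774]) picture_frame();
translate([389, -591, 0]) stool();
translate([1364, 160, 0]) stool();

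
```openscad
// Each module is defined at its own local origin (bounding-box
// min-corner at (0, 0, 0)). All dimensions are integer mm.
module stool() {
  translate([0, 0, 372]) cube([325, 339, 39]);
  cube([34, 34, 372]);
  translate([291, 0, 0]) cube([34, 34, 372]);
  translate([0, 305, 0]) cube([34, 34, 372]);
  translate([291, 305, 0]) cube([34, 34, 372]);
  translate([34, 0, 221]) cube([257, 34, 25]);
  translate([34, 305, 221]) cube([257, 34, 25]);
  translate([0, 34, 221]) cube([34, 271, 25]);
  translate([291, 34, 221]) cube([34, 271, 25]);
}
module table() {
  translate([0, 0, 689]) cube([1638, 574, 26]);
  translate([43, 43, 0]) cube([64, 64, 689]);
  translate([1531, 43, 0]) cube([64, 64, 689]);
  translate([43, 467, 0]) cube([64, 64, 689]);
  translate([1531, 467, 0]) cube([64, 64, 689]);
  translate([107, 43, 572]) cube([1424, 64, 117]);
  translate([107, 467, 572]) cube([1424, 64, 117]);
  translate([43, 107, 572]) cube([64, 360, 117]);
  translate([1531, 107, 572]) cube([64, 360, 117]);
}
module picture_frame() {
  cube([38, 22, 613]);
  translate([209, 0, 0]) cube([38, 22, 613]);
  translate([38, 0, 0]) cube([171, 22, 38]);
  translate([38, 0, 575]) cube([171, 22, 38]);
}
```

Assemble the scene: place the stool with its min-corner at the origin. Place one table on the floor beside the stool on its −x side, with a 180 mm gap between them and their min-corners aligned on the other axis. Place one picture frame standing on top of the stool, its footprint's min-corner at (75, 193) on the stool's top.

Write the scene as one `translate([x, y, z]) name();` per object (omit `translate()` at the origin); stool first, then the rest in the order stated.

stool();
translate([-1818, 0, 0]) table();
translate([75, 193, 411]) picture_frame();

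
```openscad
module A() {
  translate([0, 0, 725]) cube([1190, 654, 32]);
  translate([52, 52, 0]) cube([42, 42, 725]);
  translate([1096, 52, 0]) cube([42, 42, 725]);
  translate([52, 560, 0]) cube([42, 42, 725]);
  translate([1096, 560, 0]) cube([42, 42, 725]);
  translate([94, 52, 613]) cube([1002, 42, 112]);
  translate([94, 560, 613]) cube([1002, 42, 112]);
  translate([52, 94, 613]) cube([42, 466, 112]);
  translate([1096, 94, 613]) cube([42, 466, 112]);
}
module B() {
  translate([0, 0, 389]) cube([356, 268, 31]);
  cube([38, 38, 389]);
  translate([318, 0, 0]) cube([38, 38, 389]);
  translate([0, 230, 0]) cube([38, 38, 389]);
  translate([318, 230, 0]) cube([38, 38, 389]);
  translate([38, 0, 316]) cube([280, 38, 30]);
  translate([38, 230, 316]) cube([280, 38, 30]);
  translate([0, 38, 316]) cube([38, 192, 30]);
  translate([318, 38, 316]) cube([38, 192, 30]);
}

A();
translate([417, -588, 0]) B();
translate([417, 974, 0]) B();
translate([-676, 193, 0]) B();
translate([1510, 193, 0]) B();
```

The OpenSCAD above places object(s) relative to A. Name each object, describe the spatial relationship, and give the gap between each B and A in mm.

A is a table. B is a stool. Four stools sit around the table at the −y, +y, −x, +x sides. The gap between each stool and the table is 320 mm.

Each stool's nearest face is 320 mm from the table's bounding box.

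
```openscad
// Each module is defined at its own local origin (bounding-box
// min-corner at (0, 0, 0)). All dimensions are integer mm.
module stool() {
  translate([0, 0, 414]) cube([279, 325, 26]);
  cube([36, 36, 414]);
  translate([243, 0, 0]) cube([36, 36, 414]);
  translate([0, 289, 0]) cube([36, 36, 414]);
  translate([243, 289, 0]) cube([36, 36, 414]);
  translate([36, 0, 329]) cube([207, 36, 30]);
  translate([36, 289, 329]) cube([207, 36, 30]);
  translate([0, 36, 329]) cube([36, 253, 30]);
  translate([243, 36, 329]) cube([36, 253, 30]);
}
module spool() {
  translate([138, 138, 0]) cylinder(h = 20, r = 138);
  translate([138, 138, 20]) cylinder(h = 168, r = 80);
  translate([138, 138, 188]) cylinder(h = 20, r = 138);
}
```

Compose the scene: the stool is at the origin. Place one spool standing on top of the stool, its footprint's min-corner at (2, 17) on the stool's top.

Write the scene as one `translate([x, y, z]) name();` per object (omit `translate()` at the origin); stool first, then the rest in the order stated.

stool();
translate([2, 17, 440]) spool();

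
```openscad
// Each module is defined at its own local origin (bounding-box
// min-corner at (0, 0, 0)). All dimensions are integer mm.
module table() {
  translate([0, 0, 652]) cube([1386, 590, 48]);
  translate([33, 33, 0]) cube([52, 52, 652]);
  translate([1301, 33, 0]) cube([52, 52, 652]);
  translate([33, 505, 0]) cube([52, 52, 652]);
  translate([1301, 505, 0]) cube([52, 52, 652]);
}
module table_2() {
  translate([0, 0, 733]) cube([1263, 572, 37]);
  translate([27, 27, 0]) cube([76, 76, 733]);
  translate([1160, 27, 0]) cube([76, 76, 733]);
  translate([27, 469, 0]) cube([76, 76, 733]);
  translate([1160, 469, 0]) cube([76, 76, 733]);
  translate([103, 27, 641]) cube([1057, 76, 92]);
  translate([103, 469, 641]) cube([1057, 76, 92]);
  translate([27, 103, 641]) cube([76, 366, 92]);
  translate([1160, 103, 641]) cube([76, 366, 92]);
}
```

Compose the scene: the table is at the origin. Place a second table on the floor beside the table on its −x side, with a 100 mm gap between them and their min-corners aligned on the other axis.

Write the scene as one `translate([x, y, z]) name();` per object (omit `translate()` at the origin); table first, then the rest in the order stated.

table();
translate([-1363, 0, 0]) table_2();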